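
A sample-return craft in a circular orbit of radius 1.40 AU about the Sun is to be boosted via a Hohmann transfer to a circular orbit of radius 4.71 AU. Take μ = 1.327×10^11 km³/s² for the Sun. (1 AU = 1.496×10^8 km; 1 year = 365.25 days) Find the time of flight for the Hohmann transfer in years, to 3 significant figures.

t = 2.67 years

In km: r₁ = 1.40 × 1.496×10^8 = 2.0944×10^8 km; r₂ = 4.71 × 1.496×10^8 = 7.04616×10^8 km.
The Hohmann ellipse has a_t = (r₁ + r₂)/2 = 4.57028×10^8 km.
Transfer time t = π√(a_t³/μ) = π√((4.57028×10^8)³ / 1.327×10^11) = 8.426×10^7 s.
Converting: 8.426×10^7 s ÷ 3.15576×10^7 s/year (365.25 × 86400) = 2.67 years.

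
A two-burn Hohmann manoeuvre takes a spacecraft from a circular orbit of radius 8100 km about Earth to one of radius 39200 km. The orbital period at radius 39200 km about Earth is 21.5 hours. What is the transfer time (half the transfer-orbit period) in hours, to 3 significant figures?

t = 5.04 hours

From Kepler's third law T² = 4π²r³/μ at r = 39200 km, T = 21.5 hours = 21.5 × 3600 s = 77400 s: μ = 4π²r³/T² = 3.96950×10^5 km³/s².
Semi-major axis of the transfer orbit: a_t = (8100 + 39200)/2 = 23650 km.
By Kepler's third law the transfer-orbit period is T = 2π√(a_t³/μ), so t = T/2 = 18140 s.
Converting: 18140 s ÷ 3600 s/hour = 5.04 hours.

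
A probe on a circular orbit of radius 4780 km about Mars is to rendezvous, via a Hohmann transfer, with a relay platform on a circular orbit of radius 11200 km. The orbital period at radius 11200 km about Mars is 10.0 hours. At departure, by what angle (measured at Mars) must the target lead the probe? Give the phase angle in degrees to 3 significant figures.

φ = 71.5°

From Kepler's third law T² = 4π²r³/μ at r = 11200 km, T = 10.0 hours = 10.0 × 3600 s = 36000 s: μ = 4π²r³/T² = 42796.6 km³/s².
Transfer-ellipse semi-major axis a_t = (r₁ + r₂)/2 = (4780 + 11200)/2 = 7990 km.
Transfer time t = π√(a_t³/μ) = 10850 s.
Target angular speed ω₂ = √(μ/r₂³) = 1.745×10^-4 rad/s.
Angle swept by the target during transfer: ω₂·t = 1.893 rad = 108.5°.
The probe traverses 180° on the transfer ellipse, so the target must lead by 180° − 108.5° = 71.5°.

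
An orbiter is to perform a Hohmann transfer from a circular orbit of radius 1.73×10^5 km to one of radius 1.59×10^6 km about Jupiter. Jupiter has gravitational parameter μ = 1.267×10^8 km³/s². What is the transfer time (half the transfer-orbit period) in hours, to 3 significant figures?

t = 64.2 hours

Transfer-ellipse semi-major axis a_t = (r₁ + r₂)/2 = (1.730×10^5 + 1.590×10^6)/2 = 8.815×10^5 km.
Half the transfer-orbit period gives t = π√(a_t³/μ) = 2.310×10^5 s.
Converting: 2.310×10^5 s ÷ 3600 s/hour = 64.2 hours.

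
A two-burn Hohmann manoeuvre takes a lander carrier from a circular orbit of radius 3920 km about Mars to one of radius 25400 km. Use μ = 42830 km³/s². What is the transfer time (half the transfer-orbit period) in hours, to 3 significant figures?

Transfer-ellipse semi-major axis a_t = (r₁ + r₂)/2 = (3920 + 25400)/2 = 14660 km.
Transfer time t = π√(a_t³/μ) = π√((14660)³ / 42830) = 26940 s.
Converting: 26940 s ÷ 3600 s/hour = 7.48 hours.

t = 7.48 hours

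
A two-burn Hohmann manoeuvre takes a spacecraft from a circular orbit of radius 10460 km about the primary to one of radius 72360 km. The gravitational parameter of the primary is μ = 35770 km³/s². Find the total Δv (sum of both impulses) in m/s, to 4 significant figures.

Semi-major axis of the transfer orbit: a_t = (10460 + 72360)/2 = 41410 km.
Circular speed at r₁: v₁ = √(μ/r₁) = √(35770/10460) = 1.8492 km/s.
On the transfer ellipse at r₁, v² = μ(2/r − 1/a) gives v_p = √[μ(2/r₁ − 1/a_t)] = 2.4445 km/s.
First burn Δv₁ = |v_p − v₁| = 0.5953 km/s.
At r₂, v₂ = √(μ/r₂) = 0.7031 km/s.
Transfer-orbit speed at r₂: v_a = √[μ(2/r₂ − 1/a_t)] = 0.3534 km/s.
Second burn Δv₂ = |v₂ − v_a| = 0.3497 km/s.
Δv = Δv₁ + Δv₂ = 0.5953 + 0.3497 = 0.9450 km/s.

Δv = 945.0 m/s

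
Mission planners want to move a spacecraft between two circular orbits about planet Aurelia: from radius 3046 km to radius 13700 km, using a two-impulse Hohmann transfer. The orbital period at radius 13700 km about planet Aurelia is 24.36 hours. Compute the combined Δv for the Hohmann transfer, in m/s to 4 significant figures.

From Kepler's third law T² = 4π²r³/μ at r = 13700 km, T = 24.36 hours = 24.36 × 3600 s = 87696 s: μ = 4π²r³/T² = 13199.6 km³/s².
Transfer-ellipse semi-major axis a_t = (r₁ + r₂)/2 = (3046 + 13700)/2 = 8373 km.
At r₁ the circular-orbit speed is v₁ = √(μ/r₁) = 2.0817 km/s.
Transfer-orbit speed at r₁ (v² = μ(2/r − 1/a)): v_p = √[μ(2/r₁ − 1/a_t)] = 2.6628 km/s.
First burn Δv₁ = |v_p − v₁| = 0.5811 km/s.
Circular speed at r₂: v₂ = √(μ/r₂) = 0.98157 km/s.
Transfer-orbit speed at r₂: v_a = √[μ(2/r₂ − 1/a_t)] = 0.59203 km/s.
Second burn Δv₂ = |v₂ − v_a| = 0.3895 km/s.
Δv = Δv₁ + Δv₂ = 0.5811 + 0.3895 = 0.9706 km/s.

Δv = 970.6 m/s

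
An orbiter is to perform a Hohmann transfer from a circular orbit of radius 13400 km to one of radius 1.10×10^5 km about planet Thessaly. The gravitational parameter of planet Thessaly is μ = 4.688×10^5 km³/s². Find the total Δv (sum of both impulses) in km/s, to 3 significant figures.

Δv = 3.09 km/s

Transfer-ellipse semi-major axis a_t = (r₁ + r₂)/2 = (13400 + 1.100×10^5)/2 = 61700 km.
Circular speed at r₁: v₁ = √(μ/r₁) = √(4.688×10^5/13400) = 5.915 km/s.
On the transfer ellipse at r₁, v² = μ(2/r − 1/a) gives v_p = √[μ(2/r₁ − 1/a_t)] = 7.898 km/s.
First burn Δv₁ = |v_p − v₁| = 1.983 km/s.
At r₂, v₂ = √(μ/r₂) = 2.064 km/s.
Transfer-orbit speed at r₂: v_a = √[μ(2/r₂ − 1/a_t)] = 0.9621 km/s.
Second burn Δv₂ = |v₂ − v_a| = 1.102 km/s.
Δv = Δv₁ + Δv₂ = 1.983 + 1.102 = 3.085 km/s.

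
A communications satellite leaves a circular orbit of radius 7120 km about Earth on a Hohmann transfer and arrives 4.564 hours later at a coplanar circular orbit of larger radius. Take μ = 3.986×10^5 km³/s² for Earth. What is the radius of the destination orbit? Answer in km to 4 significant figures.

Transfer time t = 4.564 hours = 16430.4 s, and t = π√(a_t³/μ).
So a_t = (μ t²/π²)^(1/3) = (3.986×10^5 × (16430.4)² / π²)^(1/3) = 22174 km.
Since a_t = (r₁ + r₂)/2, r₂ = 2a_t − r₁ = 2×22174 − 7120 = 37228 km.

r₂ = 37230 km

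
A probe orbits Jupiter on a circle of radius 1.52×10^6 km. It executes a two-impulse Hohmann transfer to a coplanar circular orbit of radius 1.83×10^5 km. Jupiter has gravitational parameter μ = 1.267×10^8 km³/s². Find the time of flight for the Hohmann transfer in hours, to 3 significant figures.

Transfer-ellipse semi-major axis a_t = (r₁ + r₂)/2 = (1.520×10^6 + 1.830×10^5)/2 = 8.515×10^5 km.
Half the transfer-orbit period gives t = π√(a_t³/μ) = 2.193×10^5 s.
Converting: 2.193×10^5 s ÷ 3600 s/hour = 60.9 hours.

t = 60.9 hours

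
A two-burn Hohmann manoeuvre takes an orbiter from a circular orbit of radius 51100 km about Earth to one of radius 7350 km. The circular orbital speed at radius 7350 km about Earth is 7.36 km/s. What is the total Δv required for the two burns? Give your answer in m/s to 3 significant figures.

From the circular-orbit relation v² = μ/r at r = 7350 km: μ = v²r = (7.36)² × 7350 = 3.98147×10^5 km³/s².
The Hohmann ellipse has a_t = (r₁ + r₂)/2 = 29225 km.
Circular speed at r₁: v₁ = √(μ/r₁) = √(3.98147×10^5/51100) = 2.7913 km/s.
On the transfer ellipse at r₁, vis-viva equation gives v_a = √[μ(2/r₁ − 1/a_t)] = 1.3998 km/s.
First burn Δv₁ = |v_a − v₁| = 1.3915 km/s.
At r₂, v₂ = √(μ/r₂) = 7.3600 km/s.
Transfer-orbit speed at r₂: v_p = √[μ(2/r₂ − 1/a_t)] = 9.7322 km/s.
Second burn Δv₂ = |v₂ − v_p| = 2.3722 km/s.
Δv = Δv₁ + Δv₂ = 1.3915 + 2.3722 = 3.764 km/s.

Δv = 3760 m/s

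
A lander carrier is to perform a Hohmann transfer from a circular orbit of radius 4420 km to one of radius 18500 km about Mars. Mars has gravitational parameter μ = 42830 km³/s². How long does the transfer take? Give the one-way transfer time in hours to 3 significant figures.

Semi-major axis of the transfer orbit: a_t = (4420 + 18500)/2 = 11460 km.
Transfer time t = π√(a_t³/μ) = π√((11460)³ / 42830) = 18620 s.
Converting: 18620 s ÷ 3600 s/hour = 5.17 hours.

t = 5.17 hours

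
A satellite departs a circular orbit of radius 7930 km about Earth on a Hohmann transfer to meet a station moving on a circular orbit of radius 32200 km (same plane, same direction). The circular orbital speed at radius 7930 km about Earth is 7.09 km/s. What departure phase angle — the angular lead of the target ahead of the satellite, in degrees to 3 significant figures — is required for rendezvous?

From the circular-orbit relation v² = μ/r at r = 7930 km: μ = v²r = (7.09)² × 7930 = 3.98626×10^5 km³/s².
The Hohmann ellipse has a_t = (r₁ + r₂)/2 = 20065 km.
The half-period of the transfer ellipse is t = π√(a_t³/μ) = 14142 s.
The target's mean motion on its circular orbit is ω₂ = √(μ/r₂³) = 1.0927×10^-4 rad/s.
Angle swept by the target during transfer: ω₂·t = 1.5453 rad = 88.54°.
Arrival is 180° from departure on the ellipse, so φ = 180° − 88.54° = 91.5°.

φ = 91.5°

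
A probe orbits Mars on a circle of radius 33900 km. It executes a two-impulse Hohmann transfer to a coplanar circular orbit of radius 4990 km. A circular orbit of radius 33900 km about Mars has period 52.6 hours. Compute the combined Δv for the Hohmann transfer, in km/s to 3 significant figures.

From Kepler's third law T² = 4π²r³/μ at r = 33900 km, T = 52.6 hours = 52.6 × 3600 s = 1.8936×10^5 s: μ = 4π²r³/T² = 42892.6 km³/s².
Semi-major axis of the transfer orbit: a_t = (33900 + 4990)/2 = 19445 km.
At r₁ the circular-orbit speed is v₁ = √(μ/r₁) = 1.1248 km/s.
Transfer-orbit speed at r₁ (vis-viva equation): v_a = √[μ(2/r₁ − 1/a_t)] = 0.56982 km/s.
First burn Δv₁ = |v_a − v₁| = 0.5550 km/s.
Circular speed at r₂: v₂ = √(μ/r₂) = 2.9318 km/s.
Transfer-orbit speed at r₂: v_p = √[μ(2/r₂ − 1/a_t)] = 3.8711 km/s.
Second burn Δv₂ = |v₂ − v_p| = 0.9393 km/s.
Total Δv = Δv₁ + Δv₂ = 1.494 km/s.

Δv = 1.49 km/s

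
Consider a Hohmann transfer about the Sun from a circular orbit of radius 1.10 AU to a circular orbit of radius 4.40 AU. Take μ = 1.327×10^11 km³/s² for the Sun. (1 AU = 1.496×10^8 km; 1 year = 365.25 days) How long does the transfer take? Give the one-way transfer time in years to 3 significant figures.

In km: r₁ = 1.10 × 1.496×10^8 = 1.6456×10^8 km; r₂ = 4.40 × 1.496×10^8 = 6.5824×10^8 km.
Transfer-ellipse semi-major axis a_t = (r₁ + r₂)/2 = (1.6456×10^8 + 6.5824×10^8)/2 = 4.114×10^8 km.
Half the transfer-orbit period gives t = π√(a_t³/μ) = 7.196×10^7 s.
Converting: 7.196×10^7 s ÷ 3.15576×10^7 s/year (365.25 × 86400) = 2.28 years.

t = 2.28 years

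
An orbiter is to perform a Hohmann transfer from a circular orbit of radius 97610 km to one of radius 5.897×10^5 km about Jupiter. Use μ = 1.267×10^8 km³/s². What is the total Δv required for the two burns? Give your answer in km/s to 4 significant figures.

Δv = 18.01 km/s

The Hohmann ellipse has a_t = (r₁ + r₂)/2 = 3.43655×10^5 km.
Circular speed at r₁: v₁ = √(μ/r₁) = √(1.267×10^8/97610) = 36.028 km/s.
On the transfer ellipse at r₁, vis-viva gives v_p = √[μ(2/r₁ − 1/a_t)] = 47.195 km/s.
First burn Δv₁ = |v_p − v₁| = 11.167 km/s.
Circular speed at r₂: v₂ = √(μ/r₂) = 14.6579 km/s.
Transfer-orbit speed at r₂: v_a = √[μ(2/r₂ − 1/a_t)] = 7.81193 km/s.
Second burn Δv₂ = |v₂ − v_a| = 6.8460 km/s.
Total Δv = Δv₁ + Δv₂ = 18.01 km/s.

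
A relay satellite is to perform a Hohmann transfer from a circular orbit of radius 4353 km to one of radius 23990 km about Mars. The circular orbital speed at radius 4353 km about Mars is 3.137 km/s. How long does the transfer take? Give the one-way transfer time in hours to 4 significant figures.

t = 7.113 hours

From the circular-orbit relation v² = μ/r at r = 4353 km: μ = v²r = (3.137)² × 4353 = 42836.9 km³/s².
The Hohmann ellipse has a_t = (r₁ + r₂)/2 = 14171.5 km.
Transfer time t = π√(a_t³/μ) = π√((14171.5)³ / 42836.9) = 25607 s.
Converting: 25607 s ÷ 3600 s/hour = 7.113 hours.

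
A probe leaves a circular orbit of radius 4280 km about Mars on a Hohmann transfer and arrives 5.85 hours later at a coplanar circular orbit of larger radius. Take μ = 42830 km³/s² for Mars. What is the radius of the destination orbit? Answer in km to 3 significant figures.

r₂ = 20600 km

Transfer time t = 5.85 hours = 21060 s, and t = π√(a_t³/μ).
So a_t = (μ t²/π²)^(1/3) = (42830 × (21060)² / π²)^(1/3) = 12439 km.
Since a_t = (r₁ + r₂)/2, r₂ = 2a_t − r₁ = 2×12439 − 4280 = 20598 km.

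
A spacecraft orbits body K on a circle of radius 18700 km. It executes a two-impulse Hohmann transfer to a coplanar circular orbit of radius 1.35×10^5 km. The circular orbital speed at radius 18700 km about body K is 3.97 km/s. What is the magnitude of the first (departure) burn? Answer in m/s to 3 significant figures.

From the circular-orbit relation v² = μ/r at r = 18700 km: μ = v²r = (3.97)² × 18700 = 2.94729×10^5 km³/s².
Transfer-ellipse semi-major axis a_t = (r₁ + r₂)/2 = (18700 + 1.350×10^5)/2 = 76850 km.
Circular speed at r = 18700 km: v_c = √(μ/r) = 3.970 km/s.
Vis-viva on the transfer ellipse at r = 18700 km gives v_t = √[μ(2/r − 1/a_t)] = 5.262 km/s.
Δv₁ = |v_t − v_c| = |5.262 − 3.970| = 1.292 km/s.

Δv₁ = 1290 m/s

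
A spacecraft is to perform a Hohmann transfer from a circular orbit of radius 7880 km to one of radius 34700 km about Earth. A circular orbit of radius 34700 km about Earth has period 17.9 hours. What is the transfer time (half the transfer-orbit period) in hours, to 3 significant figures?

t = 4.30 hours

From Kepler's third law T² = 4π²r³/μ at r = 34700 km, T = 17.9 hours = 17.9 × 3600 s = 64440 s: μ = 4π²r³/T² = 3.97225×10^5 km³/s².
Transfer-ellipse semi-major axis a_t = (r₁ + r₂)/2 = (7880 + 34700)/2 = 21290 km.
By Kepler's third law the transfer-orbit period is T = 2π√(a_t³/μ), so t = T/2 = 15480 s.
Converting: 15480 s ÷ 3600 s/hour = 4.30 hours.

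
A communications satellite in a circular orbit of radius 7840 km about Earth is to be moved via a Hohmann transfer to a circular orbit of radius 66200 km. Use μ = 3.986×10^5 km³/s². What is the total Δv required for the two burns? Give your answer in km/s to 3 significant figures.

Δv = 3.73 km/s

Semi-major axis of the transfer orbit: a_t = (7840 + 66200)/2 = 37020 km.
Circular speed at r₁: v₁ = √(μ/r₁) = √(3.986×10^5/7840) = 7.1303 km/s.
Transfer-orbit speed at r₁ (vis-viva equation): v_p = √[μ(2/r₁ − 1/a_t)] = 9.5350 km/s.
First burn Δv₁ = |v_p − v₁| = 2.4047 km/s.
Circular speed at r₂: v₂ = √(μ/r₂) = 2.4538 km/s.
Transfer-orbit speed at r₂: v_a = √[μ(2/r₂ − 1/a_t)] = 1.1292 km/s.
Second burn Δv₂ = |v₂ − v_a| = 1.3246 km/s.
Δv = Δv₁ + Δv₂ = 2.4047 + 1.3246 = 3.729 km/s.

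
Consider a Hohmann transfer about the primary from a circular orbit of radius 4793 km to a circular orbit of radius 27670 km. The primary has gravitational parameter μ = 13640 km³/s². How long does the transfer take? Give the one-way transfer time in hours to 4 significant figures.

t = 15.45 hours

Semi-major axis of the transfer orbit: a_t = (4793 + 27670)/2 = 16231.5 km.
Transfer time t = π√(a_t³/μ) = π√((16231.5)³ / 13640) = 55630 s.
Converting: 55630 s ÷ 3600 s/hour = 15.45 hours.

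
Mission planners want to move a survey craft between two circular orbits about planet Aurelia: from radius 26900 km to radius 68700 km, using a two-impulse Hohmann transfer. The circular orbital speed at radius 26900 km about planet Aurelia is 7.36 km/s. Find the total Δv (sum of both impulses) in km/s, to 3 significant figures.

Δv = 2.61 km/s

From the circular-orbit relation v² = μ/r at r = 26900 km: μ = v²r = (7.36)² × 26900 = 1.45716×10^6 km³/s².
Semi-major axis of the transfer orbit: a_t = (26900 + 68700)/2 = 47800 km.
Circular speed at r₁: v₁ = √(μ/r₁) = √(1.45716×10^6/26900) = 7.3600 km/s.
Transfer-orbit speed at r₁ (vis-viva): v_p = √[μ(2/r₁ − 1/a_t)] = 8.8235 km/s.
First burn Δv₁ = |v_p − v₁| = 1.4635 km/s.
At r₂, v₂ = √(μ/r₂) = 4.6055 km/s.
Transfer-orbit speed at r₂: v_a = √[μ(2/r₂ − 1/a_t)] = 3.4549 km/s.
Second burn Δv₂ = |v₂ − v_a| = 1.1506 km/s.
Total Δv = Δv₁ + Δv₂ = 2.614 km/s.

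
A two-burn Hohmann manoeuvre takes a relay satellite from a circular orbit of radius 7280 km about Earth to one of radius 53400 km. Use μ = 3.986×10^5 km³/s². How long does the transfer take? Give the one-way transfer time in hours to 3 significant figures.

The Hohmann ellipse has a_t = (r₁ + r₂)/2 = 30340 km.
By Kepler's third law the transfer-orbit period is T = 2π√(a_t³/μ), so t = T/2 = 26297 s.
Converting: 26297 s ÷ 3600 s/hour = 7.30 hours.

t = 7.30 hours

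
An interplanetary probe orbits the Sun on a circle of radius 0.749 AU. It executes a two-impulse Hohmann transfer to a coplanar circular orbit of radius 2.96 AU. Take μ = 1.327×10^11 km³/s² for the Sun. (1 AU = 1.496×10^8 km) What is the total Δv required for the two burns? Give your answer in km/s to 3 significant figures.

Δv = 15.4 km/s

In km: r₁ = 0.749 × 1.496×10^8 = 1.120504×10^8 km; r₂ = 2.96 × 1.496×10^8 = 4.42816×10^8 km.
Transfer-ellipse semi-major axis a_t = (r₁ + r₂)/2 = (1.120504×10^8 + 4.42816×10^8)/2 = 2.774332×10^8 km.
At r₁ the circular-orbit speed is v₁ = √(μ/r₁) = 34.413 km/s.
On the transfer ellipse at r₁, vis-viva equation gives v_p = √[μ(2/r₁ − 1/a_t)] = 43.477 km/s.
First burn Δv₁ = |v_p − v₁| = 9.064 km/s.
At r₂, v₂ = √(μ/r₂) = 17.31 km/s.
Transfer-orbit speed at r₂: v_a = √[μ(2/r₂ − 1/a_t)] = 11.00 km/s.
Second burn Δv₂ = |v₂ − v_a| = 6.310 km/s.
Δv = Δv₁ + Δv₂ = 9.064 + 6.310 = 15.37 km/s.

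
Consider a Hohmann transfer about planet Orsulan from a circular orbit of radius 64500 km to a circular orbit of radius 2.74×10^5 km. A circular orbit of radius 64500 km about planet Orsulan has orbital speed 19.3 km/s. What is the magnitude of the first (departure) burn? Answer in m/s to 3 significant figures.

Δv₁ = 5260 m/s

From the circular-orbit relation v² = μ/r at r = 64500 km: μ = v²r = (19.3)² × 64500 = 2.40256×10^7 km³/s².
Semi-major axis of the transfer orbit: a_t = (64500 + 2.740×10^5)/2 = 1.6925×10^5 km.
On the circular orbit at r = 64500 km, v_c = √(μ/r) = 19.300 km/s.
Vis-viva on the transfer ellipse at r = 64500 km gives v_t = √[μ(2/r − 1/a_t)] = 24.557 km/s.
Δv₁ = |v_t − v_c| = |24.557 − 19.300| = 5.257 km/s.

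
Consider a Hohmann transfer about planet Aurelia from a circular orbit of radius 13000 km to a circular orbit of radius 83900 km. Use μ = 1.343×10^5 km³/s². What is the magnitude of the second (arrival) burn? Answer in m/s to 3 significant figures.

Transfer-ellipse semi-major axis a_t = (r₁ + r₂)/2 = (13000 + 83900)/2 = 48450 km.
On the circular orbit at r = 83900 km, v_c = √(μ/r) = 1.2652 km/s.
Transfer-orbit speed at the same r (vis-viva, a = a_t): v_t = √[μ(2/r − 1/a_t)] = 0.65536 km/s.
Δv₂ = |v_t − v_c| = |0.65536 − 1.2652| = 0.6098 km/s.

Δv₂ = 610 m/s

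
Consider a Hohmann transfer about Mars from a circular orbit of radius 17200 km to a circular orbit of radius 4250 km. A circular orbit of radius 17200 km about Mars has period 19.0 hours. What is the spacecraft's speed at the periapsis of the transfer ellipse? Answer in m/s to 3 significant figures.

v = 4030 m/s

From Kepler's third law T² = 4π²r³/μ at r = 17200 km, T = 19.0 hours = 19.0 × 3600 s = 68400 s: μ = 4π²r³/T² = 42937.1 km³/s².
The Hohmann ellipse has a_t = (r₁ + r₂)/2 = 10725 km.
The periapsis of the transfer ellipse is at r = 4250 km.
Vis-viva: v = √[μ(2/r − 1/a_t)] = √[42937.1 × (2/4250 − 1/10725)] = 4.025 km/s.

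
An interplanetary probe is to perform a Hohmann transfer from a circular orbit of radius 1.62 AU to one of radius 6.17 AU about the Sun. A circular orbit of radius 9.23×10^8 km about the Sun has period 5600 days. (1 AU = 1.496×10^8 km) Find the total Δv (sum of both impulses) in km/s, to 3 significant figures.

From Kepler's third law T² = 4π²r³/μ at r = 9.23×10^8 km, T = 5600 days = 5600 × 86400 s = 4.8384×10^8 s: μ = 4π²r³/T² = 1.32605×10^11 km³/s².
In km: r₁ = 1.62 × 1.496×10^8 = 2.42352×10^8 km; r₂ = 6.17 × 1.496×10^8 = 9.23032×10^8 km.
Transfer-ellipse semi-major axis a_t = (r₁ + r₂)/2 = (2.42352×10^8 + 9.23032×10^8)/2 = 5.82692×10^8 km.
Circular speed at r₁: v₁ = √(μ/r₁) = √(1.32605×10^11/2.42352×10^8) = 23.3915 km/s.
On the transfer ellipse at r₁, v² = μ(2/r − 1/a) gives v_p = √[μ(2/r₁ − 1/a_t)] = 29.4406 km/s.
First burn Δv₁ = |v_p − v₁| = 6.0491 km/s.
Circular speed at r₂: v₂ = √(μ/r₂) = 11.9859 km/s.
Transfer-orbit speed at r₂: v_a = √[μ(2/r₂ − 1/a_t)] = 7.72994 km/s.
Second burn Δv₂ = |v₂ − v_a| = 4.2560 km/s.
Total Δv = Δv₁ + Δv₂ = 10.31 km/s.

Δv = 10.3 km/s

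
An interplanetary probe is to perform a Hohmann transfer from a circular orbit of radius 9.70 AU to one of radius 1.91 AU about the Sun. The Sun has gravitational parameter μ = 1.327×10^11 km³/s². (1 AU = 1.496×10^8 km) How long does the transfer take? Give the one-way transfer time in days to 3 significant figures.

In km: r₁ = 9.70 × 1.496×10^8 = 1.45112×10^9 km; r₂ = 1.91 × 1.496×10^8 = 2.85736×10^8 km.
Semi-major axis of the transfer orbit: a_t = (1.45112×10^9 + 2.85736×10^8)/2 = 8.68428×10^8 km.
By Kepler's third law the transfer-orbit period is T = 2π√(a_t³/μ), so t = T/2 = 2.207×10^8 s.
Converting: 2.207×10^8 s ÷ 86400 s/day = 2550 days.

t = 2550 days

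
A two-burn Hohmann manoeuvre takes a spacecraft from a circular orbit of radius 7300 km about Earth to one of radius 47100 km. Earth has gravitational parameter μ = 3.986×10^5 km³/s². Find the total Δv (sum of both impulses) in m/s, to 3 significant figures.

Δv = 3740 m/s

Semi-major axis of the transfer orbit: a_t = (7300 + 47100)/2 = 27200 km.
Circular speed at r₁: v₁ = √(μ/r₁) = √(3.986×10^5/7300) = 7.3894 km/s.
Transfer-orbit speed at r₁ (vis-viva): v_p = √[μ(2/r₁ − 1/a_t)] = 9.7237 km/s.
First burn Δv₁ = |v_p − v₁| = 2.334 km/s.
Circular speed at r₂: v₂ = √(μ/r₂) = 2.909 km/s.
Transfer-orbit speed at r₂: v_a = √[μ(2/r₂ − 1/a_t)] = 1.507 km/s.
Second burn Δv₂ = |v₂ − v_a| = 1.402 km/s.
Δv = Δv₁ + Δv₂ = 2.334 + 1.402 = 3.736 km/s.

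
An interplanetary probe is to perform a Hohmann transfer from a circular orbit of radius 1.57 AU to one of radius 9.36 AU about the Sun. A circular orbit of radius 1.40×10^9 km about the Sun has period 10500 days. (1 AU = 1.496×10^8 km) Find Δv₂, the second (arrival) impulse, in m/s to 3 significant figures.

From Kepler's third law T² = 4π²r³/μ at r = 1.40×10^9 km, T = 10500 days = 10500 × 86400 s = 9.072×10^8 s: μ = 4π²r³/T² = 1.31625×10^11 km³/s².
In km: r₁ = 1.57 × 1.496×10^8 = 2.34872×10^8 km; r₂ = 9.36 × 1.496×10^8 = 1.400256×10^9 km.
Transfer-ellipse semi-major axis a_t = (r₁ + r₂)/2 = (2.34872×10^8 + 1.400256×10^9)/2 = 8.17564×10^8 km.
Circular speed at r = 1.400256×10^9 km: v_c = √(μ/r) = 9.6954 km/s.
Transfer-orbit speed at the same r (vis-viva, a = a_t): v_t = √[μ(2/r − 1/a_t)] = 5.1966 km/s.
Δv₂ = |v_t − v_c| = |5.1966 − 9.6954| = 4.499 km/s.

Δv₂ = 4500 m/s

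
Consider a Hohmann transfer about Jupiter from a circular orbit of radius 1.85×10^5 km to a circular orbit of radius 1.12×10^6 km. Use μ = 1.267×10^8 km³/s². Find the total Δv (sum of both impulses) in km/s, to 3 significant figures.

Semi-major axis of the transfer orbit: a_t = (1.850×10^5 + 1.120×10^6)/2 = 6.525×10^5 km.
Circular speed at r₁: v₁ = √(μ/r₁) = √(1.267×10^8/1.850×10^5) = 26.170 km/s.
Transfer-orbit speed at r₁ (vis-viva): v_p = √[μ(2/r₁ − 1/a_t)] = 34.286 km/s.
First burn Δv₁ = |v_p − v₁| = 8.116 km/s.
Circular speed at r₂: v₂ = √(μ/r₂) = 10.636 km/s.
Transfer-orbit speed at r₂: v_a = √[μ(2/r₂ − 1/a_t)] = 5.6634 km/s.
Second burn Δv₂ = |v₂ − v_a| = 4.973 km/s.
Δv = Δv₁ + Δv₂ = 8.116 + 4.973 = 13.09 km/s.

Δv = 13.1 km/s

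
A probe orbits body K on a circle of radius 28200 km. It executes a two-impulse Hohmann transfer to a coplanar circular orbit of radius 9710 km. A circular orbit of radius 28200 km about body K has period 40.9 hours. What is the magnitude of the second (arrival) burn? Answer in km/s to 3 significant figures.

From Kepler's third law T² = 4π²r³/μ at r = 28200 km, T = 40.9 hours = 40.9 × 3600 s = 1.4724×10^5 s: μ = 4π²r³/T² = 40837.2 km³/s².
Semi-major axis of the transfer orbit: a_t = (28200 + 9710)/2 = 18955 km.
On the circular orbit at r = 9710 km, v_c = √(μ/r) = 2.0508 km/s.
Vis-viva on the transfer ellipse at r = 9710 km gives v_t = √[μ(2/r − 1/a_t)] = 2.5014 km/s.
Δv₂ = |v_t − v_c| = |2.5014 − 2.0508| = 0.4506 km/s.

Δv₂ = 0.451 km/s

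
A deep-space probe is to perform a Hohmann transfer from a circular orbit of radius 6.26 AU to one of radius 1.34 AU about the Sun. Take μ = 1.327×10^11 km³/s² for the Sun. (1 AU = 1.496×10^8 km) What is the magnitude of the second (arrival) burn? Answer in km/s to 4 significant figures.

Δv₂ = 7.294 km/s

In km: r₁ = 6.26 × 1.496×10^8 = 9.36496×10^8 km; r₂ = 1.34 × 1.496×10^8 = 2.00464×10^8 km.
Transfer-ellipse semi-major axis a_t = (r₁ + r₂)/2 = (9.36496×10^8 + 2.00464×10^8)/2 = 5.6848×10^8 km.
Circular speed at r = 2.00464×10^8 km: v_c = √(μ/r) = 25.729 km/s.
Vis-viva on the transfer ellipse at r = 2.00464×10^8 km gives v_t = √[μ(2/r − 1/a_t)] = 33.023 km/s.
Δv₂ = |v_t − v_c| = |33.023 − 25.729| = 7.294 km/s.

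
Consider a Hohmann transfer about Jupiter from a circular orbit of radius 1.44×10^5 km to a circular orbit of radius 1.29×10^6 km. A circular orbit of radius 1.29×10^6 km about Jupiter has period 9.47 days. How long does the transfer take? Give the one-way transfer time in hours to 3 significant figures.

From Kepler's third law T² = 4π²r³/μ at r = 1.29×10^6 km, T = 9.47 days = 9.47 × 86400 s = 8.18208×10^5 s: μ = 4π²r³/T² = 1.26591×10^8 km³/s².
The Hohmann ellipse has a_t = (r₁ + r₂)/2 = 7.170×10^5 km.
By Kepler's third law the transfer-orbit period is T = 2π√(a_t³/μ), so t = T/2 = 1.695×10^5 s.
Converting: 1.695×10^5 s ÷ 3600 s/hour = 47.1 hours.

t = 47.1 hours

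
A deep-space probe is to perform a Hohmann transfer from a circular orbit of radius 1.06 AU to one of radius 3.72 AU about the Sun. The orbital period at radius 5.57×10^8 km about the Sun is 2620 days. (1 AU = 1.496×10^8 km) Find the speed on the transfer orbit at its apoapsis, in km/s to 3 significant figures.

v = 10.3 km/s

From Kepler's third law T² = 4π²r³/μ at r = 5.57×10^8 km, T = 2620 days = 2620 × 86400 s = 2.26368×10^8 s: μ = 4π²r³/T² = 1.33136×10^11 km³/s².
In km: r₁ = 1.06 × 1.496×10^8 = 1.58576×10^8 km; r₂ = 3.72 × 1.496×10^8 = 5.56512×10^8 km.
Transfer-ellipse semi-major axis a_t = (r₁ + r₂)/2 = (1.58576×10^8 + 5.56512×10^8)/2 = 3.57544×10^8 km.
The apoapsis of the transfer ellipse is at r = 5.56512×10^8 km.
Vis-viva: v = √[μ(2/r − 1/a_t)] = √[1.33136×10^11 × (2/5.56512×10^8 − 1/3.57544×10^8)] = 10.30 km/s.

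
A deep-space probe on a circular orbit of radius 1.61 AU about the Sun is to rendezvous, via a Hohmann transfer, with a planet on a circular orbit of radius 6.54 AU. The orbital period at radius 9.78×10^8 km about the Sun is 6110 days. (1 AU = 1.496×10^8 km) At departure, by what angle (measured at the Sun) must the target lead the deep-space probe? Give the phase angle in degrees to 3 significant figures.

From Kepler's third law T² = 4π²r³/μ at r = 9.78×10^8 km, T = 6110 days = 6110 × 86400 s = 5.27904×10^8 s: μ = 4π²r³/T² = 1.32515×10^11 km³/s².
In km: r₁ = 1.61 × 1.496×10^8 = 2.40856×10^8 km; r₂ = 6.54 × 1.496×10^8 = 9.78384×10^8 km.
The Hohmann ellipse has a_t = (r₁ + r₂)/2 = 6.0962×10^8 km.
The half-period of the transfer ellipse is t = π√(a_t³/μ) = 1.2990×10^8 s.
Target angular speed ω₂ = √(μ/r₂³) = 1.1895×10^-8 rad/s.
Angle swept by the target during transfer: ω₂·t = 1.5452 rad = 88.53°.
Arrival is 180° from departure on the ellipse, so φ = 180° − 88.53° = 91.5°.

φ = 91.5°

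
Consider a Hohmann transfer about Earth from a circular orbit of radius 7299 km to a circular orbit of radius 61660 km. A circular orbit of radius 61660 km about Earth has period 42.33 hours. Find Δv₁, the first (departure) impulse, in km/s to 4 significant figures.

Δv₁ = 2.492 km/s

From Kepler's third law T² = 4π²r³/μ at r = 61660 km, T = 42.33 hours = 42.33 × 3600 s = 1.52388×10^5 s: μ = 4π²r³/T² = 3.98537×10^5 km³/s².
Transfer-ellipse semi-major axis a_t = (r₁ + r₂)/2 = (7299 + 61660)/2 = 34479.5 km.
On the circular orbit at r = 7299 km, v_c = √(μ/r) = 7.3893 km/s.
Vis-viva on the transfer ellipse at r = 7299 km gives v_t = √[μ(2/r − 1/a_t)] = 9.8815 km/s.
Δv₁ = |v_t − v_c| = |9.8815 − 7.3893| = 2.492 km/s.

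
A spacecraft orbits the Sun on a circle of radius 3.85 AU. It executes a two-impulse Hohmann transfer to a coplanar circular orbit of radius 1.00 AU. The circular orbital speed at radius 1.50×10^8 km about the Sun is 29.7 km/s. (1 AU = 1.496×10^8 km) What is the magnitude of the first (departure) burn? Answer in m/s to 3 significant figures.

From the circular-orbit relation v² = μ/r at r = 1.50×10^8 km: μ = v²r = (29.7)² × 1.50×10^8 = 1.32313×10^11 km³/s².
In km: r₁ = 3.85 × 1.496×10^8 = 5.7596×10^8 km; r₂ = 1.00 × 1.496×10^8 = 1.496×10^8 km.
The Hohmann ellipse has a_t = (r₁ + r₂)/2 = 3.6278×10^8 km.
On the circular orbit at r = 5.7596×10^8 km, v_c = √(μ/r) = 15.157 km/s.
Vis-viva on the transfer ellipse at r = 5.7596×10^8 km gives v_t = √[μ(2/r − 1/a_t)] = 9.7331 km/s.
Δv₁ = |v_t − v_c| = |9.7331 − 15.157| = 5.424 km/s.

Δv₁ = 5420 m/s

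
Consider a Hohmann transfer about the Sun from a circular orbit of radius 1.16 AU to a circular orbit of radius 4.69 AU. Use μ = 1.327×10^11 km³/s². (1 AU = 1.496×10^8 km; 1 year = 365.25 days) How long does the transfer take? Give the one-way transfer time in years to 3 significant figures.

t = 2.50 years

In km: r₁ = 1.16 × 1.496×10^8 = 1.73536×10^8 km; r₂ = 4.69 × 1.496×10^8 = 7.01624×10^8 km.
Transfer-ellipse semi-major axis a_t = (r₁ + r₂)/2 = (1.73536×10^8 + 7.01624×10^8)/2 = 4.3758×10^8 km.
Transfer time t = π√(a_t³/μ) = π√((4.3758×10^8)³ / 1.327×10^11) = 7.894×10^7 s.
Converting: 7.894×10^7 s ÷ 3.15576×10^7 s/year (365.25 × 86400) = 2.50 years.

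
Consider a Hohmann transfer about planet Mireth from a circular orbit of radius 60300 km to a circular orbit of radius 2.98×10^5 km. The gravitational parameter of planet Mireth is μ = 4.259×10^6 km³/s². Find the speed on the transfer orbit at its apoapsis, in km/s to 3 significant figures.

Transfer-ellipse semi-major axis a_t = (r₁ + r₂)/2 = (60300 + 2.980×10^5)/2 = 1.7915×10^5 km.
At apoapsis, r = 2.980×10^5 km.
Applying v² = μ(2/r − 1/a_t): v = 2.193 km/s.

v = 2.19 km/s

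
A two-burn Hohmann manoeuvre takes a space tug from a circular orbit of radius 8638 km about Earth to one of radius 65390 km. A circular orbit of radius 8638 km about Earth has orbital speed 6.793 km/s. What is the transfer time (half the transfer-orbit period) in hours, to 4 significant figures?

t = 9.843 hours

From the circular-orbit relation v² = μ/r at r = 8638 km: μ = v²r = (6.793)² × 8638 = 3.98599×10^5 km³/s².
The Hohmann ellipse has a_t = (r₁ + r₂)/2 = 37014 km.
Half the transfer-orbit period gives t = π√(a_t³/μ) = 35435 s.
Converting: 35435 s ÷ 3600 s/hour = 9.843 hours.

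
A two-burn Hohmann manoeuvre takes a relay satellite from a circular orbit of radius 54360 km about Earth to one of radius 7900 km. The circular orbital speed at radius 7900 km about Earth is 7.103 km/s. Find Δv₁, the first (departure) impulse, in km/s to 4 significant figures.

Δv₁ = 1.344 km/s

From the circular-orbit relation v² = μ/r at r = 7900 km: μ = v²r = (7.103)² × 7900 = 3.98576×10^5 km³/s².
The Hohmann ellipse has a_t = (r₁ + r₂)/2 = 31130 km.
Circular speed at r = 54360 km: v_c = √(μ/r) = 2.708 km/s.
Vis-viva on the transfer ellipse at r = 54360 km gives v_t = √[μ(2/r − 1/a_t)] = 1.364 km/s.
Δv₁ = |v_t − v_c| = |1.364 − 2.708| = 1.344 km/s.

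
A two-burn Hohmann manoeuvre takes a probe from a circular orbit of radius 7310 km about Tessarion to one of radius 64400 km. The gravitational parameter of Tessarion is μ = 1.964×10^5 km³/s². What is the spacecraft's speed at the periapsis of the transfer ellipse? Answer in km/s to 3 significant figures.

v = 6.95 km/s

Semi-major axis of the transfer orbit: a_t = (7310 + 64400)/2 = 35855 km.
The periapsis of the transfer ellipse is at r = 7310 km.
From the vis-viva equation, v = √[μ(2/r − 1/a_t)] = 6.947 km/s.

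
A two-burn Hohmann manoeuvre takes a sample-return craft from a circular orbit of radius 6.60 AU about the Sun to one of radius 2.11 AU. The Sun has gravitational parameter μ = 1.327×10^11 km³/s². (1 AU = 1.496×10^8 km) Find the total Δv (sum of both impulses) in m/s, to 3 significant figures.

In km: r₁ = 6.60 × 1.496×10^8 = 9.8736×10^8 km; r₂ = 2.11 × 1.496×10^8 = 3.15656×10^8 km.
Transfer-ellipse semi-major axis a_t = (r₁ + r₂)/2 = (9.8736×10^8 + 3.15656×10^8)/2 = 6.51508×10^8 km.
At r₁ the circular-orbit speed is v₁ = √(μ/r₁) = 11.5930 km/s.
Transfer-orbit speed at r₁ (v² = μ(2/r − 1/a)): v_a = √[μ(2/r₁ − 1/a_t)] = 8.06947 km/s.
First burn Δv₁ = |v_a − v₁| = 3.524 km/s.
At r₂, v₂ = √(μ/r₂) = 20.504 km/s.
Transfer-orbit speed at r₂: v_p = √[μ(2/r₂ − 1/a_t)] = 25.241 km/s.
Second burn Δv₂ = |v₂ − v_p| = 4.737 km/s.
Δv = Δv₁ + Δv₂ = 3.524 + 4.737 = 8.261 km/s.

Δv = 8260 m/s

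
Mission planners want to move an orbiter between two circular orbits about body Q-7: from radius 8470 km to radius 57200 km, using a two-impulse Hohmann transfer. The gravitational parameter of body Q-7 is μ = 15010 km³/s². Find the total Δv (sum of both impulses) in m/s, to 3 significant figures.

Δv = 678 m/s

The Hohmann ellipse has a_t = (r₁ + r₂)/2 = 32835 km.
At r₁ the circular-orbit speed is v₁ = √(μ/r₁) = 1.3312 km/s.
Transfer-orbit speed at r₁ (vis-viva): v_p = √[μ(2/r₁ − 1/a_t)] = 1.7570 km/s.
First burn Δv₁ = |v_p − v₁| = 0.4258 km/s.
Circular speed at r₂: v₂ = √(μ/r₂) = 0.5123 km/s.
Transfer-orbit speed at r₂: v_a = √[μ(2/r₂ − 1/a_t)] = 0.2602 km/s.
Second burn Δv₂ = |v₂ − v_a| = 0.2521 km/s.
Total Δv = Δv₁ + Δv₂ = 0.6779 km/s.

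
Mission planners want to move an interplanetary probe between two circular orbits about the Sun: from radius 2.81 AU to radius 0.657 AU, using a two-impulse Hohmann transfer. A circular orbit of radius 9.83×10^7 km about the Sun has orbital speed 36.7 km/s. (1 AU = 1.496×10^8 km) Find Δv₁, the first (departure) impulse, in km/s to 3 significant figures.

Δv₁ = 6.82 km/s

From the circular-orbit relation v² = μ/r at r = 9.83×10^7 km: μ = v²r = (36.7)² × 9.83×10^7 = 1.32399×10^11 km³/s².
In km: r₁ = 2.81 × 1.496×10^8 = 4.20376×10^8 km; r₂ = 0.657 × 1.496×10^8 = 9.82872×10^7 km.
Transfer-ellipse semi-major axis a_t = (r₁ + r₂)/2 = (4.20376×10^8 + 9.82872×10^7)/2 = 2.593316×10^8 km.
Circular speed at r = 4.20376×10^8 km: v_c = √(μ/r) = 17.747 km/s.
Vis-viva on the transfer ellipse at r = 4.20376×10^8 km gives v_t = √[μ(2/r − 1/a_t)] = 10.926 km/s.
Δv₁ = |v_t − v_c| = |10.926 − 17.747| = 6.821 km/s.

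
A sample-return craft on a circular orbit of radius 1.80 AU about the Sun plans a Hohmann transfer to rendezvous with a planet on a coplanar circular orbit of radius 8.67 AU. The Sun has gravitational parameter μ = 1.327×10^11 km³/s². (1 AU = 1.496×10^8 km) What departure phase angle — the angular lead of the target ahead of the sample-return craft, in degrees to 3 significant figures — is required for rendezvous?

φ = 95.5°

In km: r₁ = 1.80 × 1.496×10^8 = 2.6928×10^8 km; r₂ = 8.67 × 1.496×10^8 = 1.297032×10^9 km.
Transfer-ellipse semi-major axis a_t = (r₁ + r₂)/2 = (2.6928×10^8 + 1.297032×10^9)/2 = 7.83156×10^8 km.
Transfer time t = π√(a_t³/μ) = 1.890×10^8 s.
The target's mean motion on its circular orbit is ω₂ = √(μ/r₂³) = 7.798×10^-9 rad/s.
Angle swept by the target during transfer: ω₂·t = 1.474 rad = 84.454°.
The sample-return craft traverses 180° on the transfer ellipse, so the target must lead by 180° − 84.454° = 95.5°.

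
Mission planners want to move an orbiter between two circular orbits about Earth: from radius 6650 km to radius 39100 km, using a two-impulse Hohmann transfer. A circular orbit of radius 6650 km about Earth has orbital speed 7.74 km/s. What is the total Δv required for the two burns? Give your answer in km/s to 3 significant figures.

From the circular-orbit relation v² = μ/r at r = 6650 km: μ = v²r = (7.74)² × 6650 = 3.98386×10^5 km³/s².
The Hohmann ellipse has a_t = (r₁ + r₂)/2 = 22875 km.
At r₁ the circular-orbit speed is v₁ = √(μ/r₁) = 7.7400 km/s.
Transfer-orbit speed at r₁ (vis-viva equation): v_p = √[μ(2/r₁ − 1/a_t)] = 10.119 km/s.
First burn Δv₁ = |v_p − v₁| = 2.379 km/s.
At r₂, v₂ = √(μ/r₂) = 3.192 km/s.
Transfer-orbit speed at r₂: v_a = √[μ(2/r₂ − 1/a_t)] = 1.721 km/s.
Second burn Δv₂ = |v₂ − v_a| = 1.471 km/s.
Total Δv = Δv₁ + Δv₂ = 3.850 km/s.

Δv = 3.85 km/s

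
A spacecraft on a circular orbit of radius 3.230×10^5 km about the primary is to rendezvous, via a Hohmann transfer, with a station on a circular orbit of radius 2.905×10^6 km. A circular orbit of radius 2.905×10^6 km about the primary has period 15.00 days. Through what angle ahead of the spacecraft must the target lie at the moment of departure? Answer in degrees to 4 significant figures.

φ = 105.5°

From Kepler's third law T² = 4π²r³/μ at r = 2.905×10^6 km, T = 15.00 days = 15.00 × 86400 s = 1.296×10^6 s: μ = 4π²r³/T² = 5.76220×10^8 km³/s².
Semi-major axis of the transfer orbit: a_t = (3.230×10^5 + 2.905×10^6)/2 = 1.614×10^6 km.
Transfer time t = π√(a_t³/μ) = 2.684×10^5 s.
The target's mean motion on its circular orbit is ω₂ = √(μ/r₂³) = 4.848×10^-6 rad/s.
Angle swept by the target during transfer: ω₂·t = 1.301 rad = 74.54°.
The spacecraft traverses 180° on the transfer ellipse, so the target must lead by 180° − 74.54° = 105.5°.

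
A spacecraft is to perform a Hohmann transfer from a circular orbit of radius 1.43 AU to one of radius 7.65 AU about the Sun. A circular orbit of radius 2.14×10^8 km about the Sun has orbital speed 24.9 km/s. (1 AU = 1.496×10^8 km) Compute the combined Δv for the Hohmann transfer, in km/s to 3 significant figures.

From the circular-orbit relation v² = μ/r at r = 2.14×10^8 km: μ = v²r = (24.9)² × 2.14×10^8 = 1.32682×10^11 km³/s².
In km: r₁ = 1.43 × 1.496×10^8 = 2.13928×10^8 km; r₂ = 7.65 × 1.496×10^8 = 1.14444×10^9 km.
Transfer-ellipse semi-major axis a_t = (r₁ + r₂)/2 = (2.13928×10^8 + 1.14444×10^9)/2 = 6.79184×10^8 km.
At r₁ the circular-orbit speed is v₁ = √(μ/r₁) = 24.904 km/s.
On the transfer ellipse at r₁, vis-viva gives v_p = √[μ(2/r₁ − 1/a_t)] = 32.328 km/s.
First burn Δv₁ = |v_p − v₁| = 7.424 km/s.
At r₂, v₂ = √(μ/r₂) = 10.767 km/s.
Transfer-orbit speed at r₂: v_a = √[μ(2/r₂ − 1/a_t)] = 6.0430 km/s.
Second burn Δv₂ = |v₂ − v_a| = 4.724 km/s.
Δv = Δv₁ + Δv₂ = 7.424 + 4.724 = 12.15 km/s.

Δv = 12.1 km/s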